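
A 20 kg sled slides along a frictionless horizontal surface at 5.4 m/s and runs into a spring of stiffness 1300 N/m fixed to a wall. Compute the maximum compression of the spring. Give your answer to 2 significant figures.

At max compression the sled is momentarily at rest: ½mv² = ½kx²
x = v√(m/k) = 5.4 × √(20/1300) = 0.6698 m

x = 0.67 m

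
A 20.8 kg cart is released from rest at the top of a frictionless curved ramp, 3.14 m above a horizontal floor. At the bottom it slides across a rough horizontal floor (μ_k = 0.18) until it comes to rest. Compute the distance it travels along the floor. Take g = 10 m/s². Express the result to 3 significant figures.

d = 17.4 m

Energy bookkeeping (friction removes W_f = μ_k N d):
At rest all PE has been dissipated by friction: mgh = μ_k m g d
d = h/μ_k = 3.14/0.18 = 17.44 m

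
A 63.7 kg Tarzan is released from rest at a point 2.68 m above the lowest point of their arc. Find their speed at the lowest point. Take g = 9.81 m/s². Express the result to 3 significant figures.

v = 7.25 m/s

By conservation of mechanical energy, mgh = ½mv²
v = √(2gh) = √(2 × 9.81 × 2.68) = √52.582 = 7.251 m/s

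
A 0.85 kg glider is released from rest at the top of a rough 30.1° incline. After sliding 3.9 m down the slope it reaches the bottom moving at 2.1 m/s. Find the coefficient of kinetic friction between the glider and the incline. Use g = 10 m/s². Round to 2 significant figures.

μ_k = 0.51

The energy dissipated by friction is the PE lost minus the KE gained:
mgL sinθ = 16.625 J; ½mv² = 1.8742 J
W_f = 16.625 − 1.8742 = 14.75 J
μ_k = W_f/(mg cosθ · L) = 14.75/(7.354 × 3.9) = 0.5143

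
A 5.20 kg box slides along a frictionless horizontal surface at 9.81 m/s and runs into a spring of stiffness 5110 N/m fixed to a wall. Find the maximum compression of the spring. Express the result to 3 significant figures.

x = 0.313 m

At max compression the box is momentarily at rest: ½mv² = ½kx²
x = v√(m/k) = 9.81 × √(5.20/5110) = 0.3129 m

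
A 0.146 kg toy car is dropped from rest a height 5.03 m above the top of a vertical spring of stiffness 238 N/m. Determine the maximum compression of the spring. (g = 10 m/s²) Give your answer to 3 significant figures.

x = 0.255 m

Measuring PE from the top of the relaxed spring, at max compression the car has dropped H + x with zero KE, so:
mg(H + x) = ½kx²
½(238)x² − (0.146)(10)x − (0.146)(10)(5.03) = 0
119.0x² − 1.460x − 7.344 = 0
x = [1.460 + √(2.132 + 3495.6)]/(2 × 119.0) = 0.2546 m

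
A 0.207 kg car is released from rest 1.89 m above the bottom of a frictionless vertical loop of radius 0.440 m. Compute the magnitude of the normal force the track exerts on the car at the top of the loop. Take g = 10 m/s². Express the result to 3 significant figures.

Energy from release to top (height 2r): mgh = ½mv_top² + mg(2r)
v_top² = 2g(h − 2r) = 2(10)(1.89 − 0.8800) = 20.200 m²/s²
At the top, both N and weight point toward the centre: N + mg = mv_top²/r
N = m(v_top²/r − g) = 0.207(20.200/0.440 − 10) = 7.433 N

N = 7.43 N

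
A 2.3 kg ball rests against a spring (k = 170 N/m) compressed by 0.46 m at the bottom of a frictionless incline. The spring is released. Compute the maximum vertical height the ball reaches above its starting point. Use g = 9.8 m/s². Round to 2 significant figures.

h = 0.80 m

At maximum height the ball is at rest, so ½kx² = mgh
h = kx²/(2mg) = (170)(0.46)²/(2 × 2.3 × 9.8) = 0.7980 m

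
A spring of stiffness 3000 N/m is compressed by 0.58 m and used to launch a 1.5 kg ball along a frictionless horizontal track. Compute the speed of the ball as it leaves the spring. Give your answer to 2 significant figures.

Spring PE converts entirely to kinetic energy: ½kx² = ½mv²
v = x√(k/m) = 0.58 × √(3000/1.5) = 25.94 m/s

v = 26 m/s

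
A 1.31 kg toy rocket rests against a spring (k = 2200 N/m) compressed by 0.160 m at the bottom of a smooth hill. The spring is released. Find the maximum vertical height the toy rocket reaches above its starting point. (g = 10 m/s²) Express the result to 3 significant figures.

Energy conservation from release to the highest point: ½kx² = mgh
h = kx²/(2mg) = (2200)(0.160)²/(2 × 1.31 × 10) = 2.150 m

h = 2.15 m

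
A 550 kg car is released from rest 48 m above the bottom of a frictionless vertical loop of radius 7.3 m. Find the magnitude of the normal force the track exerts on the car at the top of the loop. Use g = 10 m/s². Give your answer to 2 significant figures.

Energy from release to top (height 2r): mgh = ½mv_top² + mg(2r)
v_top² = 2g(h − 2r) = 2(10)(48 − 14.60) = 668.00 m²/s²
At the top, both N and weight point toward the centre: N + mg = mv_top²/r
N = m(v_top²/r − g) = 550(668.00/7.3 − 10) = 44829 N

N = 45000 N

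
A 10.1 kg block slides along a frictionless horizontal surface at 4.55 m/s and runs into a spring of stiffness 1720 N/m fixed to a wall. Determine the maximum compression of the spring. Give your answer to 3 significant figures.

All KE is stored as spring PE at maximum compression: ½mv² = ½kx²
x = v√(m/k) = 4.55 × √(10.1/1720) = 0.3487 m

x = 0.349 m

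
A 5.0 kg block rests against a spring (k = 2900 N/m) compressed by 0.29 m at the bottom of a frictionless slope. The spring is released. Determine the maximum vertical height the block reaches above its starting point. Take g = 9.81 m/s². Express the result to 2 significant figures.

Energy conservation from release to the highest point: ½kx² = mgh
h = kx²/(2mg) = (2900)(0.29)²/(2 × 5.0 × 9.81) = 2.486 m

h = 2.5 m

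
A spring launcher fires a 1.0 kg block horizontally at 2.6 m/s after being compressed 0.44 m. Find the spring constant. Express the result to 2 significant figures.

k = 35 N/m

Spring PE at full compression equals KE at release: ½kx² = ½mv²
k = mv²/x² = (1.0)(2.6)²/(0.44)² = 34.92 N/m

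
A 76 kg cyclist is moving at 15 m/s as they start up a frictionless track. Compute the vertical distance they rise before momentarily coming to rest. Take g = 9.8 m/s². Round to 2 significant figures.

h = 11 m

Setting KE at the bottom equal to PE gained: ½mv² = mgh
h = v²/(2g) = 15²/(2 × 9.8) = 11.48 m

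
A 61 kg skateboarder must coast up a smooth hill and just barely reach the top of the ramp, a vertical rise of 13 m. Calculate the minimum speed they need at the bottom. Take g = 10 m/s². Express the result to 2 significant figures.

v = 16 m/s

At the top they are momentarily at rest, so all KE converts to PE: ½mv² = mgh
v = √(2gh) = √(2 × 10 × 13) = 16.12 m/s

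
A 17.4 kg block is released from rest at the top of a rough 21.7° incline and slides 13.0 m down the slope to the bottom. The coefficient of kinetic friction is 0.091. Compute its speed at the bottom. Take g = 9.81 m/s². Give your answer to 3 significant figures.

Energy: mgh = ½mv² + W_f, with h = L sinθ and W_f = μ_k (mg cosθ) L
mgh = mgL sinθ = (17.4)(9.81)(13.0)sin21.7° = 820.48 J
W_f = μ_k mg cosθ · L = (0.091)(17.4)(9.81)cos21.7°·13.0 = 187.6 J
½mv² = 820.48 − 187.6 = 632.86 J
v = √(2 × 632.86/17.4) = 8.529 m/s

v = 8.53 m/s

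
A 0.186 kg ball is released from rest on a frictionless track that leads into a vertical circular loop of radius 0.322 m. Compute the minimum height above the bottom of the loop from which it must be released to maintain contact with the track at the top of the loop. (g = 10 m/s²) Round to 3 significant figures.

h = 0.805 m

At the top, for minimum speed gravity alone supplies the centripetal force: mg = mv_top²/r ⇒ v_top² = gr = 3.220 m²/s²
Energy conservation from release height h to the top (height 2r): mgh = ½mv_top² + mg(2r)
h = v_top²/(2g) + 2r = r/2 + 2r = 5r/2 = 0.8050 m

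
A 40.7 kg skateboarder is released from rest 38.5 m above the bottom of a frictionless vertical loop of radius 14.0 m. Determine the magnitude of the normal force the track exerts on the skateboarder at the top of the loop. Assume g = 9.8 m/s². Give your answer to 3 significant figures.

Energy from release to top (height 2r): mgh = ½mv_top² + mg(2r)
v_top² = 2g(h − 2r) = 2(9.8)(38.5 − 28.00) = 205.80 m²/s²
At the top, both N and weight point toward the centre: N + mg = mv_top²/r
N = m(v_top²/r − g) = 40.7(205.80/14.0 − 9.8) = 199.4 N

N = 199 N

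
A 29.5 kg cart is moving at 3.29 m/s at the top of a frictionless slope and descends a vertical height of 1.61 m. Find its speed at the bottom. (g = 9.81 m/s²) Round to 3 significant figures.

v = 6.51 m/s

Energy conservation between the two points: ½mv₀² + mgh = ½mv²
v² = v₀² + 2gh = (3.29)² + 2(9.81)(1.61) = 42.412
v = √42.412 = 6.512 m/s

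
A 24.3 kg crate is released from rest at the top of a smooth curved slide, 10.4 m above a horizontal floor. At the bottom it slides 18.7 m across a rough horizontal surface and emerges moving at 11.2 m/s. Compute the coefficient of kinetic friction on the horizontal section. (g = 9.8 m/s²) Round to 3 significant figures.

μ_k = 0.214

Applying the work–energy principle:
mgh = ½mv² + μ_k m g d
mgh = 2476.7 J; ½mv² = 1524.1 J
W_f = 2476.7 − 1524.1 = 952.6 J
μ_k = W_f/(mg·d) = 952.6/(238.1 × 18.7) = 0.2139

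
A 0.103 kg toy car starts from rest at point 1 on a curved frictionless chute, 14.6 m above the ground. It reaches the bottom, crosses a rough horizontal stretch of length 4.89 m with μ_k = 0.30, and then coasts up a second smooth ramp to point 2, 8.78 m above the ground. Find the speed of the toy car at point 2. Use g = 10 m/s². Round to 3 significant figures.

v = 9.33 m/s

Energy at 1: mgh₁ = (0.103)(10)(14.6) = 15.038 J
Friction loss: W_f = μ_k mg d = 1.511 J
At 2: ½mv² + mgh₂ = mgh₁ − W_f
½mv² = 15.038 − 1.511 − 9.0434 = 4.4836 J
v = √(2 × 4.4836/0.103) = 9.331 m/s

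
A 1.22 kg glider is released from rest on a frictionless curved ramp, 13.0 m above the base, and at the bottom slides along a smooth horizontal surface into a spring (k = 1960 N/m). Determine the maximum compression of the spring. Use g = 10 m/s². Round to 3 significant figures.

Gravitational PE at the top equals spring PE at max compression: mgh = ½kx²
x = √(2mgh/k) = √(2 × 1.22 × 10 × 13.0 / 1960) = 0.4023 m

x = 0.402 m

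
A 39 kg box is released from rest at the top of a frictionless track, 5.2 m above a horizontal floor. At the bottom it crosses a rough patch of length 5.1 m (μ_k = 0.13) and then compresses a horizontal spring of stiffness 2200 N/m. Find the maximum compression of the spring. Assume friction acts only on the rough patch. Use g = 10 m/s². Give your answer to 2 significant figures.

Initial energy: E₁ = mgh = (39)(10)(5.2) = 2028.0 J
Friction removes W_f = μ_k mg d = (0.13)(39)(10)(5.1) = 258.6 J
Energy reaching the spring: E = 2028.0 − 258.6 = 1769.4 J
At max compression ½kx² = E ⇒ x = √(2E/k) = √(2 × 1769.4/2200) = 1.268 m

x = 1.3 m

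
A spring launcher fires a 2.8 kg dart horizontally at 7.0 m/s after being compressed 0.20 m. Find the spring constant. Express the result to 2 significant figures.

Spring PE at full compression equals KE at release: ½kx² = ½mv²
k = mv²/x² = (2.8)(7.0)²/(0.20)² = 3430 N/m

k = 3400 N/m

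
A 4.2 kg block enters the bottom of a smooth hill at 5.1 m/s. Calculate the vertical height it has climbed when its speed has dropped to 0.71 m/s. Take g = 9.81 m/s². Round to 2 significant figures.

h = 1.3 m

Energy balance between the two points: ½mv₁² = ½mv₂² + mgh
h = (v₁² − v₂²)/(2g) = (5.1² − 0.71²)/(2 × 9.81) = 1.300 m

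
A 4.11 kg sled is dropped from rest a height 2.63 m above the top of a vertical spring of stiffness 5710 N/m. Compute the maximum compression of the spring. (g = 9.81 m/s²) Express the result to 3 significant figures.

x = 0.200 m

Take the reference level at the top of the uncompressed spring. At max compression the sled has fallen H + x and is momentarily at rest:
mg(H + x) = ½kx²
½(5710)x² − (4.11)(9.81)x − (4.11)(9.81)(2.63) = 0
2855x² − 40.32x − 106.0 = 0
x = [40.32 + √(1626 + 1.2110e+06)]/(2 × 2855) = 0.1999 m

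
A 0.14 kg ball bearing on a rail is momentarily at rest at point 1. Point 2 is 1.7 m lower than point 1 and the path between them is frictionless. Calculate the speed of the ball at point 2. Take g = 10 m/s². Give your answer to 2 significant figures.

v = 5.8 m/s

Energy conservation between the two points: mgh = ½mv²
The mass cancels from both sides.
v = √(2gh) = √(2 × 10 × 1.7) = √34.000 = 5.831 m/s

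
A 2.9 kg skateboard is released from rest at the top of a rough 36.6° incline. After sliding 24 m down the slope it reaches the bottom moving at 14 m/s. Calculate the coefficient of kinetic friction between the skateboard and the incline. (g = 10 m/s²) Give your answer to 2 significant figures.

μ_k = 0.23

The energy dissipated by friction is the PE lost minus the KE gained:
mgL sinθ = 414.97 J; ½mv² = 284.20 J
W_f = 414.97 − 284.20 = 130.8 J
μ_k = W_f/(mg cosθ · L) = 130.8/(23.28 × 24) = 0.2340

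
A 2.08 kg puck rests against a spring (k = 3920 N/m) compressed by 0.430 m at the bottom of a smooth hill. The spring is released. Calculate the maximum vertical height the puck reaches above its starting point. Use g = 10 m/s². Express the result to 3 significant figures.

All spring PE becomes gravitational PE at the highest point: ½kx² = mgh
h = kx²/(2mg) = (3920)(0.430)²/(2 × 2.08 × 10) = 17.42 m

h = 17.4 m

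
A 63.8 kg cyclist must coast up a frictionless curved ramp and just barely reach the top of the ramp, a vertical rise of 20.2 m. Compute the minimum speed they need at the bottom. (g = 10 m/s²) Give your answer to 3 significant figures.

At the top they are momentarily at rest, so all KE converts to PE: ½mv² = mgh
v = √(2gh) = √(2 × 10 × 20.2) = 20.10 m/s

v = 20.1 m/s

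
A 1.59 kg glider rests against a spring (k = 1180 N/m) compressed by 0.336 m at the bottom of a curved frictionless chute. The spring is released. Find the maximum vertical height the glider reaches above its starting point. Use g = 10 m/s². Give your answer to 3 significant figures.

Energy conservation from release to the highest point: ½kx² = mgh
h = kx²/(2mg) = (1180)(0.336)²/(2 × 1.59 × 10) = 4.189 m

h = 4.19 m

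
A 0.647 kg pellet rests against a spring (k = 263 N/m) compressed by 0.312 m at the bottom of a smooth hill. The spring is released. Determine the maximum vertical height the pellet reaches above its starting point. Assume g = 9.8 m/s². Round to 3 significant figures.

At maximum height the pellet is at rest, so ½kx² = mgh
h = kx²/(2mg) = (263)(0.312)²/(2 × 0.647 × 9.8) = 2.019 m

h = 2.02 m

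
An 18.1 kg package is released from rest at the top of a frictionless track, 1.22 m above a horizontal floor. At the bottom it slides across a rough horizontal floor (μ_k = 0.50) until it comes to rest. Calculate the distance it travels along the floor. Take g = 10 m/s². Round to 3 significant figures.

Energy bookkeeping (friction removes W_f = μ_k N d):
At rest all PE has been dissipated by friction: mgh = μ_k m g d
d = h/μ_k = 1.22/0.50 = 2.440 m

d = 2.44 m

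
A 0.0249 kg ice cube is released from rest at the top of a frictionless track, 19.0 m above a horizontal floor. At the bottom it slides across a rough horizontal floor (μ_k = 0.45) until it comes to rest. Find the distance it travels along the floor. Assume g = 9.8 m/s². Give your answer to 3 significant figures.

d = 42.2 m

Applying the work–energy principle:
At rest all PE has been dissipated by friction: mgh = μ_k m g d
d = h/μ_k = 19.0/0.45 = 42.22 m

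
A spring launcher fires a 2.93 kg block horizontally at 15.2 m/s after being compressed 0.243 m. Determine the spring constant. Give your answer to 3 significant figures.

k = 11500 N/m

½kx² = ½mv²
k = mv²/x² = (2.93)(15.2)²/(0.243)² = 11464 N/m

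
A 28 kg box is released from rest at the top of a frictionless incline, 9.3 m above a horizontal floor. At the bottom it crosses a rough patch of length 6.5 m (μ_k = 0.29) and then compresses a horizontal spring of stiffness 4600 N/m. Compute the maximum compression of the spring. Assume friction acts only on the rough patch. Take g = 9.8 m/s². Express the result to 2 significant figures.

Initial energy: E₁ = mgh = (28)(9.8)(9.3) = 2551.9 J
Friction removes W_f = μ_k mg d = (0.29)(28)(9.8)(6.5) = 517.2 J
Energy reaching the spring: E = 2551.9 − 517.2 = 2034.7 J
At max compression ½kx² = E ⇒ x = √(2E/k) = √(2 × 2034.7/4600) = 0.9406 m

x = 0.94 m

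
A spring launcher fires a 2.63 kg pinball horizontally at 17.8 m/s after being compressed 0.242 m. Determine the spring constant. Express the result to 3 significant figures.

k = 14200 N/m

½kx² = ½mv²
k = mv²/x² = (2.63)(17.8)²/(0.242)² = 14229 N/m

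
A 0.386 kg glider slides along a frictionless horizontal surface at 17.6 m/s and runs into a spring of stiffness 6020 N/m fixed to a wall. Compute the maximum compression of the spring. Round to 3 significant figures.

All KE is stored as spring PE at maximum compression: ½mv² = ½kx²
x = v√(m/k) = 17.6 × √(0.386/6020) = 0.1409 m

x = 0.141 m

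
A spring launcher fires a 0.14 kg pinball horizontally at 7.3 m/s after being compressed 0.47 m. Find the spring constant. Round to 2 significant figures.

k = 34 N/m

½kx² = ½mv²
k = mv²/x² = (0.14)(7.3)²/(0.47)² = 33.77 N/m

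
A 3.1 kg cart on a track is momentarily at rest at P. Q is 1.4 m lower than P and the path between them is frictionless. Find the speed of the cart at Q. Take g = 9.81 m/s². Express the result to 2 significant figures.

v = 5.2 m/s

By conservation of mechanical energy, mgh = ½mv²
v = √(2gh) = √(2 × 9.81 × 1.4) = √27.468 = 5.241 m/s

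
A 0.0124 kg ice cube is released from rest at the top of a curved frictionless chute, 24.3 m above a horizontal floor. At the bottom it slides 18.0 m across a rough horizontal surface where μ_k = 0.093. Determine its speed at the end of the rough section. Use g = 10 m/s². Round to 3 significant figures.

v = 21.3 m/s

Energy at the top = energy at the end + work done against friction:
mgh = ½mv² + μ_k m g d
W_f = μ_k mg d = (0.093)(0.0124)(10)(18.0) = 0.2076 J
½mv² = mgh − W_f = 3.0132 − 0.2076 = 2.8056 J
v = √(2 × 2.8056/0.0124) = 21.27 m/s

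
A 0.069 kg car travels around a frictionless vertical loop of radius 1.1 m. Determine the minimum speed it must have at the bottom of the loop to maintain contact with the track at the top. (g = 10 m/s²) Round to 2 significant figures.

At the top: mg = mv_top²/r ⇒ v_top² = gr = 11.00 m²/s²
Energy from bottom to top (height 2r): ½mv_bot² = ½mv_top² + mg(2r)
v_bot² = gr + 4gr = 5gr = 55.00
v_bot = √(5gr) = 7.416 m/s

v = 7.4 m/s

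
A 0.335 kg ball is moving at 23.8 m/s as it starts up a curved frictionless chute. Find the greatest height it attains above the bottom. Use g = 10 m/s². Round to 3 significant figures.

h = 28.3 m

Setting KE at the bottom equal to PE gained: ½mv² = mgh
h = v²/(2g) = 23.8²/(2 × 10) = 28.32 m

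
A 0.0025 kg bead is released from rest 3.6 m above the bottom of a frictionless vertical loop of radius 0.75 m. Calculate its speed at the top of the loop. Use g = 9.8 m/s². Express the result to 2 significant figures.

v = 6.4 m/s

Energy conservation: mgh = ½mv_top² + mg(2r)
v_top² = 2g(h − 2r) = 2(9.8)(3.6 − 1.500) = 41.16
v_top = 6.416 m/s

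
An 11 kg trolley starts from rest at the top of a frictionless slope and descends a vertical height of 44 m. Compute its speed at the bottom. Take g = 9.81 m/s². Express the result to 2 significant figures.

v = 29 m/s

Mechanical energy is conserved (no friction): mgh = ½mv²
The mass cancels from both sides.
v = √(2gh) = √(2 × 9.81 × 44) = √863.28 = 29.38 m/s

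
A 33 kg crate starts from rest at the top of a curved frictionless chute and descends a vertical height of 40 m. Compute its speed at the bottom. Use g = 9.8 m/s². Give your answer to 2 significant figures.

v = 28 m/s

Mechanical energy is conserved (no friction): mgh = ½mv²
v = √(2gh) = √(2 × 9.8 × 40) = √784.00 = 28.00 m/s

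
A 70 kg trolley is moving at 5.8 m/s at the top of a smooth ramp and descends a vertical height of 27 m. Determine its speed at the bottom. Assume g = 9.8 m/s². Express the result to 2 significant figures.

Equating total energy at the two states: ½mv₀² + mgh = ½mv²
v² = v₀² + 2gh = (5.8)² + 2(9.8)(27) = 562.84
v = √562.84 = 23.72 m/s

v = 24 m/s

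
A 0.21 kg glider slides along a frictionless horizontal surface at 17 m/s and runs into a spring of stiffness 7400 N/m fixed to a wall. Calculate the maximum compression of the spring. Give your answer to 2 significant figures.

x = 0.091 m

All KE is stored as spring PE at maximum compression: ½mv² = ½kx²
x = v√(m/k) = 17 × √(0.21/7400) = 0.09056 m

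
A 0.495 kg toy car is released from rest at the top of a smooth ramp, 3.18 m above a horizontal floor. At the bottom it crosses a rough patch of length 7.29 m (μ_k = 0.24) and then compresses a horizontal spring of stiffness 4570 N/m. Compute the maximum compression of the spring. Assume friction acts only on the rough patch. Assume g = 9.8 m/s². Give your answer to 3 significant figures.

Initial energy: E₁ = mgh = (0.495)(9.8)(3.18) = 15.426 J
Friction removes W_f = μ_k mg d = (0.24)(0.495)(9.8)(7.29) = 8.487 J
Energy reaching the spring: E = 15.426 − 8.487 = 6.9389 J
At max compression ½kx² = E ⇒ x = √(2E/k) = √(2 × 6.9389/4570) = 0.05511 m

x = 0.0551 m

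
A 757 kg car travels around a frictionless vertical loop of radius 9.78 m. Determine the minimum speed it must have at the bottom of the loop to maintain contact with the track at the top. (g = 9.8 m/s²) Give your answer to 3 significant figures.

At the top: mg = mv_top²/r ⇒ v_top² = gr = 95.84 m²/s²
Energy from bottom to top (height 2r): ½mv_bot² = ½mv_top² + mg(2r)
v_bot² = gr + 4gr = 5gr = 479.2
v_bot = √(5gr) = 21.89 m/s

v = 21.9 m/s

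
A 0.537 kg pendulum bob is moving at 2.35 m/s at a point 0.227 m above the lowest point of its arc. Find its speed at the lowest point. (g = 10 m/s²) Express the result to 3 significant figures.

v = 3.17 m/s

By conservation of mechanical energy, ½mv₀² + mgh = ½mv²
v² = v₀² + 2gh = (2.35)² + 2(10)(0.227) = 10.062
v = √10.062 = 3.172 m/s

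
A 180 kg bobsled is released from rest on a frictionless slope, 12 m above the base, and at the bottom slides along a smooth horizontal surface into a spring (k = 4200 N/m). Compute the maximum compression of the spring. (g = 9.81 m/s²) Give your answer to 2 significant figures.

Gravitational PE at the top equals spring PE at max compression: mgh = ½kx²
x = √(2mgh/k) = √(2 × 180 × 9.81 × 12 / 4200) = 3.177 m

x = 3.2 m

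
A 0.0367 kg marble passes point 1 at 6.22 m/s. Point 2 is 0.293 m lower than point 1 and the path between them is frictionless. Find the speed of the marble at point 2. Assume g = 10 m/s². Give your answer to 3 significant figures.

Mechanical energy is conserved (no friction): ½mv₀² + mgh = ½mv²
The mass cancels from both sides.
v² = v₀² + 2gh = (6.22)² + 2(10)(0.293) = 44.548
v = √44.548 = 6.674 m/s

v = 6.67 m/s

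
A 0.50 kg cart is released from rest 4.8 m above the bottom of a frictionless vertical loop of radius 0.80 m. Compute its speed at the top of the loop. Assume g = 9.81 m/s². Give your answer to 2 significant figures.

Energy conservation: mgh = ½mv_top² + mg(2r)
v_top² = 2g(h − 2r) = 2(9.81)(4.8 − 1.600) = 62.78
v_top = 7.924 m/s

v = 7.9 m/s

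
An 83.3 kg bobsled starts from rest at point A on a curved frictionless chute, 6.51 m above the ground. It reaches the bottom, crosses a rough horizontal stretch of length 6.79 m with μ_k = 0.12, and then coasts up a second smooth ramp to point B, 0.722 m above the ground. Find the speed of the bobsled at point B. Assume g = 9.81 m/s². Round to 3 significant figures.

v = 9.88 m/s

Energy at A: mgh₁ = (83.3)(9.81)(6.51) = 5319.8 J
Friction loss: W_f = μ_k mg d = 665.8 J
At B: ½mv² + mgh₂ = mgh₁ − W_f
½mv² = 5319.8 − 665.8 − 590.00 = 4064.0 J
v = √(2 × 4064.0/83.3) = 9.878 m/s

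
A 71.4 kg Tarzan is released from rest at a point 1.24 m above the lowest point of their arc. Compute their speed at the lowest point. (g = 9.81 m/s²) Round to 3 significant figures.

v = 4.93 m/s

Energy conservation between the two points: mgh = ½mv²
The mass cancels from both sides.
v = √(2gh) = √(2 × 9.81 × 1.24) = √24.329 = 4.932 m/s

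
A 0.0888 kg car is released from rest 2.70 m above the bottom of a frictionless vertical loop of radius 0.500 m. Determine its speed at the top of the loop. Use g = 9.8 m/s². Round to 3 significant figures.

Energy conservation: mgh = ½mv_top² + mg(2r)
v_top² = 2g(h − 2r) = 2(9.8)(2.70 − 1.000) = 33.32
v_top = 5.772 m/s

v = 5.77 m/s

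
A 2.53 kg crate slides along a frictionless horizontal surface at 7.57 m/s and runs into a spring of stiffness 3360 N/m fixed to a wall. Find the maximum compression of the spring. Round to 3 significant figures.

Conservation of energy between contact and max compression: ½mv² = ½kx²
x = v√(m/k) = 7.57 × √(2.53/3360) = 0.2077 m

x = 0.208 m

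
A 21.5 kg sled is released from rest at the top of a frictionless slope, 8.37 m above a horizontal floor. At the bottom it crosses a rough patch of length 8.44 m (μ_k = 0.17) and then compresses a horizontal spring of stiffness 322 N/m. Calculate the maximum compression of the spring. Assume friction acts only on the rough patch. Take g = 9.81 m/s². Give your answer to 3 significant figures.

x = 3.01 m

Initial energy: E₁ = mgh = (21.5)(9.81)(8.37) = 1765.4 J
Friction removes W_f = μ_k mg d = (0.17)(21.5)(9.81)(8.44) = 302.6 J
Energy reaching the spring: E = 1765.4 − 302.6 = 1462.7 J
At max compression ½kx² = E ⇒ x = √(2E/k) = √(2 × 1462.7/322) = 3.014 m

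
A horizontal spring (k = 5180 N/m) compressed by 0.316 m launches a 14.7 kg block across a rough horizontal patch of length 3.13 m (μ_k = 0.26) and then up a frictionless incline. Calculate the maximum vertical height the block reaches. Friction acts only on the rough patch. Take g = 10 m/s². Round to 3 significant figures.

Spring energy: E₀ = ½kx² = ½(5180)(0.316)² = 258.63 J
Friction: W_f = μ_k mg d = (0.26)(14.7)(10)(3.13) = 119.6 J
Energy at base of ramp: E = 258.63 − 119.6 = 139.00 J
At max height all remaining energy is PE: mgh = E ⇒ h = E/(mg) = 139.00/(14.7 × 10) = 0.9456 m

h = 0.946 m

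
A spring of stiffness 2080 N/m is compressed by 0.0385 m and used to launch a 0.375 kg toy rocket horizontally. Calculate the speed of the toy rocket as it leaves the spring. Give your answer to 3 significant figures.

The toy rocket leaves the spring when the spring is at natural length, so ½kx² = ½mv²
v = x√(k/m) = 0.0385 × √(2080/0.375) = 2.867 m/s

v = 2.87 m/s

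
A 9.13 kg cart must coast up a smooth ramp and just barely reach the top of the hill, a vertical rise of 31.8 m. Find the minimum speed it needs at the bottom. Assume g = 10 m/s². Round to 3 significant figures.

At the top it is momentarily at rest, so all KE converts to PE: ½mv² = mgh
v = √(2gh) = √(2 × 10 × 31.8) = 25.22 m/s

v = 25.2 m/s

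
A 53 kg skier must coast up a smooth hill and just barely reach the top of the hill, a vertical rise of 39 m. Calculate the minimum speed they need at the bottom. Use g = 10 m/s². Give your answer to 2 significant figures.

At the top they are momentarily at rest, so all KE converts to PE: ½mv² = mgh
v = √(2gh) = √(2 × 10 × 39) = 27.93 m/s

v = 28 m/s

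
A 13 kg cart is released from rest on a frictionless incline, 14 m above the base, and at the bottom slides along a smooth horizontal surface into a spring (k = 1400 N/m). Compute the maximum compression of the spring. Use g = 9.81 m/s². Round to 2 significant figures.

x = 1.6 m

Gravitational PE at the top equals spring PE at max compression: mgh = ½kx²
x = √(2mgh/k) = √(2 × 13 × 9.81 × 14 / 1400) = 1.597 m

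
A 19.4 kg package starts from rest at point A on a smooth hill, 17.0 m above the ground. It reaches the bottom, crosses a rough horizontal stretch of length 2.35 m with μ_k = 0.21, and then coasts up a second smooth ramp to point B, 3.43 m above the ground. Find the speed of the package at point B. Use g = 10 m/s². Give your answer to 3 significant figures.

Energy at A: mgh₁ = (19.4)(10)(17.0) = 3298.0 J
Friction loss: W_f = μ_k mg d = 95.74 J
At B: ½mv² + mgh₂ = mgh₁ − W_f
½mv² = 3298.0 − 95.74 − 665.42 = 2536.8 J
v = √(2 × 2536.8/19.4) = 16.17 m/s

v = 16.2 m/s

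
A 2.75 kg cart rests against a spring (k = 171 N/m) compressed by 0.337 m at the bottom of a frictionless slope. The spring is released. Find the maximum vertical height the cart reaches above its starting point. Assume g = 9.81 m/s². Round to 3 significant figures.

Energy conservation from release to the highest point: ½kx² = mgh
h = kx²/(2mg) = (171)(0.337)²/(2 × 2.75 × 9.81) = 0.3599 m

h = 0.360 m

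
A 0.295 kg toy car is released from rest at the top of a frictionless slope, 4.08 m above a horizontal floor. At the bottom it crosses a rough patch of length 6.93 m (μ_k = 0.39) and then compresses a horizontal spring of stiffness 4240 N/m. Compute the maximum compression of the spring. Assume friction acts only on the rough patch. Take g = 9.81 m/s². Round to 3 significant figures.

x = 0.0434 m

Initial energy: E₁ = mgh = (0.295)(9.81)(4.08) = 11.807 J
Friction removes W_f = μ_k mg d = (0.39)(0.295)(9.81)(6.93) = 7.821 J
Energy reaching the spring: E = 11.807 − 7.821 = 3.9858 J
At max compression ½kx² = E ⇒ x = √(2E/k) = √(2 × 3.9858/4240) = 0.04336 m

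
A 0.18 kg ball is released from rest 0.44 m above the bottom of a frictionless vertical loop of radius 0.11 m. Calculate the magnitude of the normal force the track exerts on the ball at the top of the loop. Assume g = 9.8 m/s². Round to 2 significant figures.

Energy from release to top (height 2r): mgh = ½mv_top² + mg(2r)
v_top² = 2g(h − 2r) = 2(9.8)(0.44 − 0.2200) = 4.3120 m²/s²
At the top, both N and weight point toward the centre: N + mg = mv_top²/r
N = m(v_top²/r − g) = 0.18(4.3120/0.11 − 9.8) = 5.292 N

N = 5.3 N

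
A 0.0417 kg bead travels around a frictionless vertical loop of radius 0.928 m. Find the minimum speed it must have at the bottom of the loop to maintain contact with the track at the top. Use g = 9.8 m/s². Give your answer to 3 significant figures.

v = 6.74 m/s

At the top: mg = mv_top²/r ⇒ v_top² = gr = 9.094 m²/s²
Energy from bottom to top (height 2r): ½mv_bot² = ½mv_top² + mg(2r)
v_bot² = gr + 4gr = 5gr = 45.47
v_bot = √(5gr) = 6.743 m/s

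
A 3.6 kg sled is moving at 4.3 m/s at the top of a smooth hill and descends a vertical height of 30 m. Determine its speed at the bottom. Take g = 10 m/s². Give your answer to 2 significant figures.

Equating total energy at the two states: ½mv₀² + mgh = ½mv²
v² = v₀² + 2gh = (4.3)² + 2(10)(30) = 618.49
v = √618.49 = 24.87 m/s

v = 25 m/s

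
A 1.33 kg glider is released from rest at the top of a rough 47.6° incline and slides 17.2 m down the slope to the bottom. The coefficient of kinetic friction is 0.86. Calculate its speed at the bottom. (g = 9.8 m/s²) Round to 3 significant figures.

v = 7.31 m/s

Taking the bottom as reference, mgh = ½mv² + μ_k N L with h = L sinθ, N = mg cosθ:
mgh = mgL sinθ = (1.33)(9.8)(17.2)sin47.6° = 165.55 J
W_f = μ_k mg cosθ · L = (0.86)(1.33)(9.8)cos47.6°·17.2 = 130.0 J
½mv² = 165.55 − 130.0 = 35.546 J
v = √(2 × 35.546/1.33) = 7.311 m/s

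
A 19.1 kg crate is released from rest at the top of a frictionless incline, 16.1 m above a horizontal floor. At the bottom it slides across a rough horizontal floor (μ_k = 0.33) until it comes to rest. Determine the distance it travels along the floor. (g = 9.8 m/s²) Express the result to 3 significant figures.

d = 48.8 m

Energy at the top = energy at the end + work done against friction:
At rest all PE has been dissipated by friction: mgh = μ_k m g d
d = h/μ_k = 16.1/0.33 = 48.79 m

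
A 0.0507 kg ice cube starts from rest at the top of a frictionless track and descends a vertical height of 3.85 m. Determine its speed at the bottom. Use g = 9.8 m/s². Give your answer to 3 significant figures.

v = 8.69 m/s

Energy conservation between the two points: mgh = ½mv²
v = √(2gh) = √(2 × 9.8 × 3.85) = √75.460 = 8.687 m/s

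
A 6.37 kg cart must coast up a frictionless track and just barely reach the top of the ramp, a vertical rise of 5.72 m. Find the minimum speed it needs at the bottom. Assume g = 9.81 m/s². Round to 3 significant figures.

At the top it is momentarily at rest, so all KE converts to PE: ½mv² = mgh
v = √(2gh) = √(2 × 9.81 × 5.72) = 10.59 m/s

v = 10.6 m/s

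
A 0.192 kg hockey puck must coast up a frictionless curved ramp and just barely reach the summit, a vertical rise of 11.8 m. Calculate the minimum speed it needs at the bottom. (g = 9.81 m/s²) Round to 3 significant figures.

v = 15.2 m/s

At the top it is momentarily at rest, so all KE converts to PE: ½mv² = mgh
v = √(2gh) = √(2 × 9.81 × 11.8) = 15.22 m/s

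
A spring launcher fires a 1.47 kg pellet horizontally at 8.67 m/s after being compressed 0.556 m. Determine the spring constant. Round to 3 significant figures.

Energy stored in the spring equals the launch KE: ½kx² = ½mv²
k = mv²/x² = (1.47)(8.67)²/(0.556)² = 357.4 N/m

k = 357 N/m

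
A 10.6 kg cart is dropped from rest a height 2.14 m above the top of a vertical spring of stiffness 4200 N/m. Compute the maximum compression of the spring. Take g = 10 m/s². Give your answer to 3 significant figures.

x = 0.355 m

Measuring PE from the top of the relaxed spring, at max compression the cart has dropped H + x with zero KE, so:
mg(H + x) = ½kx²
½(4200)x² − (10.6)(10)x − (10.6)(10)(2.14) = 0
2100x² − 106.0x − 226.8 = 0
x = [106.0 + √(11236 + 1.9055e+06)]/(2 × 2100) = 0.3549 m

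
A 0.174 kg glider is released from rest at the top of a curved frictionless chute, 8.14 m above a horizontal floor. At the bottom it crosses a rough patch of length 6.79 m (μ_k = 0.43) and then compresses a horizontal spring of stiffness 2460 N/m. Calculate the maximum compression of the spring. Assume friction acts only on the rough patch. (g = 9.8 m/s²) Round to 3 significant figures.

x = 0.0851 m

Initial energy: E₁ = mgh = (0.174)(9.8)(8.14) = 13.880 J
Friction removes W_f = μ_k mg d = (0.43)(0.174)(9.8)(6.79) = 4.979 J
Energy reaching the spring: E = 13.880 − 4.979 = 8.9017 J
At max compression ½kx² = E ⇒ x = √(2E/k) = √(2 × 8.9017/2460) = 0.08507 m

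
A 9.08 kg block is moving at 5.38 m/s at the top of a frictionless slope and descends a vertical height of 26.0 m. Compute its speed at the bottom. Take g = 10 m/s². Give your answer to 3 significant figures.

Mechanical energy is conserved (no friction): ½mv₀² + mgh = ½mv²
The mass cancels from both sides.
v² = v₀² + 2gh = (5.38)² + 2(10)(26.0) = 548.94
v = √548.94 = 23.43 m/s

v = 23.4 m/s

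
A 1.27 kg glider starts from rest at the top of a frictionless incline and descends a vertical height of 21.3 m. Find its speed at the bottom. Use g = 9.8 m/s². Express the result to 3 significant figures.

Mechanical energy is conserved (no friction): mgh = ½mv²
The mass cancels from both sides.
v = √(2gh) = √(2 × 9.8 × 21.3) = √417.48 = 20.43 m/s

v = 20.4 m/s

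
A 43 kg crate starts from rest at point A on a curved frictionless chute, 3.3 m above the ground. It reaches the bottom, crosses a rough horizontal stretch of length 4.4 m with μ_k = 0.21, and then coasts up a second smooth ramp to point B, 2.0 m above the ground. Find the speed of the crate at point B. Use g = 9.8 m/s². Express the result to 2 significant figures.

Energy at A: mgh₁ = (43)(9.8)(3.3) = 1390.6 J
Friction loss: W_f = μ_k mg d = 389.4 J
At B: ½mv² + mgh₂ = mgh₁ − W_f
½mv² = 1390.6 − 389.4 − 842.80 = 158.45 J
v = √(2 × 158.45/43) = 2.715 m/s

v = 2.7 m/s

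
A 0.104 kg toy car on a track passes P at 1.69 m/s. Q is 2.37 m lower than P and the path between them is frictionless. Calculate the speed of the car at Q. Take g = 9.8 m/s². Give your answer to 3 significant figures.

v = 7.02 m/s

Equating total energy at the two states: ½mv₀² + mgh = ½mv²
The mass cancels from both sides.
v² = v₀² + 2gh = (1.69)² + 2(9.8)(2.37) = 49.308
v = √49.308 = 7.022 m/s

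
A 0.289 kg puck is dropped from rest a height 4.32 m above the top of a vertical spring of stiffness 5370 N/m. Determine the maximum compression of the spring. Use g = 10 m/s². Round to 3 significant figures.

x = 0.0687 m

Let x be the compression. The total drop is H + x, and the puck is instantaneously at rest at max compression, so energy conservation gives:
mg(H + x) = ½kx²
½(5370)x² − (0.289)(10)x − (0.289)(10)(4.32) = 0
2685x² − 2.890x − 12.48 = 0
x = [2.890 + √(8.352 + 134087)]/(2 × 2685) = 0.06873 m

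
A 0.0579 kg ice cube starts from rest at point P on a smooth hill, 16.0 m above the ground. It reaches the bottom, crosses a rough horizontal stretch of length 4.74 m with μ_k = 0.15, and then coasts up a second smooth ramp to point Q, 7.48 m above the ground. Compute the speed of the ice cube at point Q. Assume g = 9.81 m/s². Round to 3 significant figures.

Energy at P: mgh₁ = (0.0579)(9.81)(16.0) = 9.0880 J
Friction loss: W_f = μ_k mg d = 0.4038 J
At Q: ½mv² + mgh₂ = mgh₁ − W_f
½mv² = 9.0880 − 0.4038 − 4.2486 = 4.4355 J
v = √(2 × 4.4355/0.0579) = 12.38 m/s

v = 12.4 m/s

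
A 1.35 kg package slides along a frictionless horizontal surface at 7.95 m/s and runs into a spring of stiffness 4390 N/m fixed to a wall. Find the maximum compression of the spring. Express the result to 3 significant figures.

Conservation of energy between contact and max compression: ½mv² = ½kx²
x = v√(m/k) = 7.95 × √(1.35/4390) = 0.1394 m

x = 0.139 m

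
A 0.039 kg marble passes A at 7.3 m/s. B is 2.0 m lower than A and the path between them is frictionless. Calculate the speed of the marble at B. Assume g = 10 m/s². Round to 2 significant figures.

v = 9.7 m/s

By conservation of mechanical energy, ½mv₀² + mgh = ½mv²
The mass cancels from both sides.
v² = v₀² + 2gh = (7.3)² + 2(10)(2.0) = 93.290
v = √93.290 = 9.659 m/s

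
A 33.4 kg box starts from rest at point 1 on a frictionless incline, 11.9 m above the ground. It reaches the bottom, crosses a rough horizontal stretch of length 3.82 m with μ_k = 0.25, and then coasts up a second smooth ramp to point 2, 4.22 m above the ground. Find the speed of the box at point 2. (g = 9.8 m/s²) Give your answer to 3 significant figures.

v = 11.5 m/s

Energy at 1: mgh₁ = (33.4)(9.8)(11.9) = 3895.1 J
Friction loss: W_f = μ_k mg d = 312.6 J
At 2: ½mv² + mgh₂ = mgh₁ − W_f
½mv² = 3895.1 − 312.6 − 1381.3 = 2201.2 J
v = √(2 × 2201.2/33.4) = 11.48 m/s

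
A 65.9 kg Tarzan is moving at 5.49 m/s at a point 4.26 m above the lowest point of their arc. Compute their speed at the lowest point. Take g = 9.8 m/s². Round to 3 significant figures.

v = 10.7 m/s

Energy conservation between the two points: ½mv₀² + mgh = ½mv²
v² = v₀² + 2gh = (5.49)² + 2(9.8)(4.26) = 113.64
v = √113.64 = 10.66 m/s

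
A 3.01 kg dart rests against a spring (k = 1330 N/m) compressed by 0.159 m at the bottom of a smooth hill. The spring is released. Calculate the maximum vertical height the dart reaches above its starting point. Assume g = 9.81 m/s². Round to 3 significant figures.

h = 0.569 m

All spring PE becomes gravitational PE at the highest point: ½kx² = mgh
h = kx²/(2mg) = (1330)(0.159)²/(2 × 3.01 × 9.81) = 0.5694 m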